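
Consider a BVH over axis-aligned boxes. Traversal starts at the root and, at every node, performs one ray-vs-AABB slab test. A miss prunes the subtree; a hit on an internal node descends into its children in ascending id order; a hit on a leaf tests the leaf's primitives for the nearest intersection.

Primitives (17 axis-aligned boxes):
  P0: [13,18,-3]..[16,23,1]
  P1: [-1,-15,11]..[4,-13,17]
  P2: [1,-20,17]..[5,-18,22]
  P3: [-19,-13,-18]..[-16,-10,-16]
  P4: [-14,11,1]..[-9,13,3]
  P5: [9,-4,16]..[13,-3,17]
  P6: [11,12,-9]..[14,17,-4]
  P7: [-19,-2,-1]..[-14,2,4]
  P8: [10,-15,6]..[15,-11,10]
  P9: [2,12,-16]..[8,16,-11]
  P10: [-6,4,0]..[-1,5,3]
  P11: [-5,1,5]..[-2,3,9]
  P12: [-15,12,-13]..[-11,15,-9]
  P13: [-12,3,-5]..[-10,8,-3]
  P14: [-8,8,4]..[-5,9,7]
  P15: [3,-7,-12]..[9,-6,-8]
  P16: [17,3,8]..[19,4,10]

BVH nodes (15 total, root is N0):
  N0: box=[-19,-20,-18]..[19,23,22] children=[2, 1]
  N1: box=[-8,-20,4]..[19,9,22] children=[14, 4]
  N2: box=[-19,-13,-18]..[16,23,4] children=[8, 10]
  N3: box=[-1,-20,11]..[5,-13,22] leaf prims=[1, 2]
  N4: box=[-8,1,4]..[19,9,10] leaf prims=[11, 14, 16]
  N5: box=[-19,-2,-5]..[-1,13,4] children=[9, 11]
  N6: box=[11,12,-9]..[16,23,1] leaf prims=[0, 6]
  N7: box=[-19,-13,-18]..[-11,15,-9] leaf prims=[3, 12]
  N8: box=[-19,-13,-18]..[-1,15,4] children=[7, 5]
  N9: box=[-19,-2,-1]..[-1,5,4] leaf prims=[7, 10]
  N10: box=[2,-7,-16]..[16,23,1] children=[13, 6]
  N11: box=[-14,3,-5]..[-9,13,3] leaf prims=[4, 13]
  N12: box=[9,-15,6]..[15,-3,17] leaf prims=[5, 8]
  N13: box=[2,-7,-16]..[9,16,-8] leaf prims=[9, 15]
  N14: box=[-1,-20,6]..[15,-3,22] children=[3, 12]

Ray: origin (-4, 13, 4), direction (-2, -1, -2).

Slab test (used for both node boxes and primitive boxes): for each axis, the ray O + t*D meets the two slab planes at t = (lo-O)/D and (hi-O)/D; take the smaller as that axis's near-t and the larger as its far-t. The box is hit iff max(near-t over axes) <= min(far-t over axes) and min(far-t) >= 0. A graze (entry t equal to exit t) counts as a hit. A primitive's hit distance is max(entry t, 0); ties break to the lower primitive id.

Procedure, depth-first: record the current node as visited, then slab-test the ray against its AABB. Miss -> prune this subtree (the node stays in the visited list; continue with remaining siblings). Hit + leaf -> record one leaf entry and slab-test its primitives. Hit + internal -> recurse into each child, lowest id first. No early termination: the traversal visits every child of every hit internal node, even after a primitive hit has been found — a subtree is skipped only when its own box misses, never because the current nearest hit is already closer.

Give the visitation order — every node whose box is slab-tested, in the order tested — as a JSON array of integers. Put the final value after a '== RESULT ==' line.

Traverse from the root:
N0 x:[-23/2,15/2] y:[-10,33] z:[-9,11] -> hit [-9,15/2], descend [1, 2]
  N1 x:[-23/2,2] y:[4,33] z:[-9,0] -> miss, prune
  N2 x:[-10,15/2] y:[-10,26] z:[0,11] -> hit [0,15/2], descend [8, 10]
    N8 x:[-3/2,15/2] y:[-2,26] z:[0,11] -> hit [0,15/2], descend [5, 7]
      N5 x:[-3/2,15/2] y:[0,15] z:[0,9/2] -> hit [0,9/2], descend [9, 11]
        N9 x:[-3/2,15/2] y:[8,15] z:[0,5/2] -> miss, prune
        N11 x:[5/2,5] y:[0,10] z:[1/2,9/2] -> hit [5/2,9/2] leaf, test {P4(miss), P13(miss)}
      N7 x:[7/2,15/2] y:[-2,26] z:[13/2,11] -> hit [13/2,15/2] leaf, test {P3(miss), P12(miss)}
    N10 x:[-10,-3] y:[-10,20] z:[3/2,10] -> miss, prune

Visited [0, 1, 2, 8, 5, 9, 11, 7, 10]. Tests: 9 box, 2 leaf. Nearest: miss.

== RESULT ==
[0, 1, 2, 8, 5, 9, 11, 7, 10]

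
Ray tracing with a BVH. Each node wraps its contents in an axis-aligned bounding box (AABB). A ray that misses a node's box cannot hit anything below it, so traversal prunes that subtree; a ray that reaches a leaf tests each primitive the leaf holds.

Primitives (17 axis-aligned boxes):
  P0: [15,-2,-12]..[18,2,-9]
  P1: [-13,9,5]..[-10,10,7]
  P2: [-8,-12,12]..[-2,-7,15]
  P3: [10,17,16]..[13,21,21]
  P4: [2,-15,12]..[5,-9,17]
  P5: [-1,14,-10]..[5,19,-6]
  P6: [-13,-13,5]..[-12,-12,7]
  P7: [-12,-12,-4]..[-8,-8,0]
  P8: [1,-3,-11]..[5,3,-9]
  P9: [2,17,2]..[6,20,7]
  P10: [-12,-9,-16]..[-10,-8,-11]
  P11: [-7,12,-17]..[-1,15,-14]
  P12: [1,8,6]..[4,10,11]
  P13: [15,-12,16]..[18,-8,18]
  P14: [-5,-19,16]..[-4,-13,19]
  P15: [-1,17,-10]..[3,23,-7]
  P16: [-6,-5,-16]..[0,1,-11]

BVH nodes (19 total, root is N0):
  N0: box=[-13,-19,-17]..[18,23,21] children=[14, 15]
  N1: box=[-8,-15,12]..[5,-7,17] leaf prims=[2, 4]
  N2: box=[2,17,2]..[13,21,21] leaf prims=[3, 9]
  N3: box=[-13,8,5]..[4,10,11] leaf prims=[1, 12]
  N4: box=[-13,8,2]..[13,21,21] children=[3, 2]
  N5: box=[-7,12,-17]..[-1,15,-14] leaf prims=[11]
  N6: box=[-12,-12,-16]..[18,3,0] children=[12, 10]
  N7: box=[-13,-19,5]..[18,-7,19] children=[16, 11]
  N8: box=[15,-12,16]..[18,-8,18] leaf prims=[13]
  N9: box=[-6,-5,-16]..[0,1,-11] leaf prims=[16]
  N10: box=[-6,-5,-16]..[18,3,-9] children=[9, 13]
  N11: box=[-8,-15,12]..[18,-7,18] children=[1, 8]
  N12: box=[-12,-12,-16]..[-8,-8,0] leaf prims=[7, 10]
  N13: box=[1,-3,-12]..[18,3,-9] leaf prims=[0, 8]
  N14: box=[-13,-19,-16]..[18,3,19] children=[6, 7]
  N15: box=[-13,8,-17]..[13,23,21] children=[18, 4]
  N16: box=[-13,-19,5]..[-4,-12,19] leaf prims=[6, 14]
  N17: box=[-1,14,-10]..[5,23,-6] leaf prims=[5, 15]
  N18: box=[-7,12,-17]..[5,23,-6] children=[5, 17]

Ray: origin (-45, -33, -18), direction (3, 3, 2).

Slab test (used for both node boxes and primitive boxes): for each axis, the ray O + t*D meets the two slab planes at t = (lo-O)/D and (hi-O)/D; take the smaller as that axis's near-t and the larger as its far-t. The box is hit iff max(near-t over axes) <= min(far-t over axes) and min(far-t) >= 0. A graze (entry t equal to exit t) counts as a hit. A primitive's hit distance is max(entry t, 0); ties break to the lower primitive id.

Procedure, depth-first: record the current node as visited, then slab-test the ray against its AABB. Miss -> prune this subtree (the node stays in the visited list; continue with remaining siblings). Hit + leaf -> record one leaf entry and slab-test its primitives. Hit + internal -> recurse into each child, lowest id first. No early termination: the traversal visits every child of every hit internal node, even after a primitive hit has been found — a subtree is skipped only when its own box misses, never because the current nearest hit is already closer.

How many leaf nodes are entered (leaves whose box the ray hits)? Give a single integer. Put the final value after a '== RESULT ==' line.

Traverse from the root:
N0 x:[32/3,21] y:[14/3,56/3] z:[1/2,39/2] -> hit [32/3,56/3], descend [14, 15]
  N14 x:[32/3,21] y:[14/3,12] z:[1,37/2] -> hit [32/3,12], descend [6, 7]
    N6 x:[11,21] y:[7,12] z:[1,9] -> miss, prune
    N7 x:[32/3,21] y:[14/3,26/3] z:[23/2,37/2] -> miss, prune
  N15 x:[32/3,58/3] y:[41/3,56/3] z:[1/2,39/2] -> hit [41/3,56/3], descend [4, 18]
    N4 x:[32/3,58/3] y:[41/3,18] z:[10,39/2] -> hit [41/3,18], descend [2, 3]
      N2 x:[47/3,58/3] y:[50/3,18] z:[10,39/2] -> hit [50/3,18] leaf, test {P3(miss), P9(miss)}
      N3 x:[32/3,49/3] y:[41/3,43/3] z:[23/2,29/2] -> hit [41/3,43/3] leaf, test {P1(miss), P12(miss)}
    N18 x:[38/3,50/3] y:[15,56/3] z:[1/2,6] -> miss, prune

9 AABB tests over nodes [0, 14, 6, 7, 15, 4, 2, 3, 18]; 2 leaves entered; closest miss.

== RESULT ==
2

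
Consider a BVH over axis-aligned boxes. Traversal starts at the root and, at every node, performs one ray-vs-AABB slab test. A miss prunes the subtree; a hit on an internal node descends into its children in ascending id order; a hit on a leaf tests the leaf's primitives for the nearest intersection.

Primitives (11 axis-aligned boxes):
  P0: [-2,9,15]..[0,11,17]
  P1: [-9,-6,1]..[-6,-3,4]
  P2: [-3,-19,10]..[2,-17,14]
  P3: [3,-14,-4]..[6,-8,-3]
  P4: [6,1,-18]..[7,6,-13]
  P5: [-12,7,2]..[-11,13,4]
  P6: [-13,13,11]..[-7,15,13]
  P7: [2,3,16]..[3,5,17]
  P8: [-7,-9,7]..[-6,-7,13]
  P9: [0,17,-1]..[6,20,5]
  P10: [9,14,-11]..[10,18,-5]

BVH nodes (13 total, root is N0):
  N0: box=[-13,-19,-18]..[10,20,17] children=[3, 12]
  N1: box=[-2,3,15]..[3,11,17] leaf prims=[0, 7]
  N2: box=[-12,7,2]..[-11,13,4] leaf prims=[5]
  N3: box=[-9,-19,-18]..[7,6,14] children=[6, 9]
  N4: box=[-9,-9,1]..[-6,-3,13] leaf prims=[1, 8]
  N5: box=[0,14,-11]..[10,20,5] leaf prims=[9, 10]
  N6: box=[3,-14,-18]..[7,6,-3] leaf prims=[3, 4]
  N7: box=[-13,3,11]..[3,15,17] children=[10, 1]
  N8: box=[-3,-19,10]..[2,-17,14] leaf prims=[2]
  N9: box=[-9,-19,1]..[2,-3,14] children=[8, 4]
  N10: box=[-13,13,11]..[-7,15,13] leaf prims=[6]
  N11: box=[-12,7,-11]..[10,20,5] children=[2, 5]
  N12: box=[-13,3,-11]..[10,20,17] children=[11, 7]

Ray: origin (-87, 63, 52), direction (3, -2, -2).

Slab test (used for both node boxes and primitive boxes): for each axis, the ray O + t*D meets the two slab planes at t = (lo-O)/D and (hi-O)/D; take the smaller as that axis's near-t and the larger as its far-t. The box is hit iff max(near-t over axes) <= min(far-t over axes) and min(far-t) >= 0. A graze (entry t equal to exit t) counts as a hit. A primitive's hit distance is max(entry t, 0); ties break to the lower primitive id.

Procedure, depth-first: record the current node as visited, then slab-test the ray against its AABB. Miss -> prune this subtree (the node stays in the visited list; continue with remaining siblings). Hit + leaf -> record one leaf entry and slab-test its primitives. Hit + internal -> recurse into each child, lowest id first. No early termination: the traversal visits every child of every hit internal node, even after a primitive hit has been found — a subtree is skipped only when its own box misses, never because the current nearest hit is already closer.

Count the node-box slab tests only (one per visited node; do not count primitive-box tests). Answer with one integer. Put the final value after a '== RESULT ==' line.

Trace the traversal:
N0 x:[74/3,97/3] y:[43/2,41] z:[35/2,35] -> hit [74/3,97/3], descend [3, 12]
  N3 x:[26,94/3] y:[57/2,41] z:[19,35] -> hit [57/2,94/3], descend [6, 9]
    N6 x:[30,94/3] y:[57/2,77/2] z:[55/2,35] -> hit [30,94/3] leaf, test {P3(miss), P4(miss)}
    N9 x:[26,89/3] y:[33,41] z:[19,51/2] -> miss, prune
  N12 x:[74/3,97/3] y:[43/2,30] z:[35/2,63/2] -> hit [74/3,30], descend [7, 11]
    N7 x:[74/3,30] y:[24,30] z:[35/2,41/2] -> miss, prune
    N11 x:[25,97/3] y:[43/2,28] z:[47/2,63/2] -> hit [25,28], descend [2, 5]
      N2 x:[25,76/3] y:[25,28] z:[24,25] -> hit [25,25] leaf, test {P5@t=25}
      N5 x:[29,97/3] y:[43/2,49/2] z:[47/2,63/2] -> miss, prune

Summary -> nodes [0, 3, 6, 9, 12, 7, 11, 2, 5]; box-tests=9; leaf-entries=2; first=P5

== RESULT ==
9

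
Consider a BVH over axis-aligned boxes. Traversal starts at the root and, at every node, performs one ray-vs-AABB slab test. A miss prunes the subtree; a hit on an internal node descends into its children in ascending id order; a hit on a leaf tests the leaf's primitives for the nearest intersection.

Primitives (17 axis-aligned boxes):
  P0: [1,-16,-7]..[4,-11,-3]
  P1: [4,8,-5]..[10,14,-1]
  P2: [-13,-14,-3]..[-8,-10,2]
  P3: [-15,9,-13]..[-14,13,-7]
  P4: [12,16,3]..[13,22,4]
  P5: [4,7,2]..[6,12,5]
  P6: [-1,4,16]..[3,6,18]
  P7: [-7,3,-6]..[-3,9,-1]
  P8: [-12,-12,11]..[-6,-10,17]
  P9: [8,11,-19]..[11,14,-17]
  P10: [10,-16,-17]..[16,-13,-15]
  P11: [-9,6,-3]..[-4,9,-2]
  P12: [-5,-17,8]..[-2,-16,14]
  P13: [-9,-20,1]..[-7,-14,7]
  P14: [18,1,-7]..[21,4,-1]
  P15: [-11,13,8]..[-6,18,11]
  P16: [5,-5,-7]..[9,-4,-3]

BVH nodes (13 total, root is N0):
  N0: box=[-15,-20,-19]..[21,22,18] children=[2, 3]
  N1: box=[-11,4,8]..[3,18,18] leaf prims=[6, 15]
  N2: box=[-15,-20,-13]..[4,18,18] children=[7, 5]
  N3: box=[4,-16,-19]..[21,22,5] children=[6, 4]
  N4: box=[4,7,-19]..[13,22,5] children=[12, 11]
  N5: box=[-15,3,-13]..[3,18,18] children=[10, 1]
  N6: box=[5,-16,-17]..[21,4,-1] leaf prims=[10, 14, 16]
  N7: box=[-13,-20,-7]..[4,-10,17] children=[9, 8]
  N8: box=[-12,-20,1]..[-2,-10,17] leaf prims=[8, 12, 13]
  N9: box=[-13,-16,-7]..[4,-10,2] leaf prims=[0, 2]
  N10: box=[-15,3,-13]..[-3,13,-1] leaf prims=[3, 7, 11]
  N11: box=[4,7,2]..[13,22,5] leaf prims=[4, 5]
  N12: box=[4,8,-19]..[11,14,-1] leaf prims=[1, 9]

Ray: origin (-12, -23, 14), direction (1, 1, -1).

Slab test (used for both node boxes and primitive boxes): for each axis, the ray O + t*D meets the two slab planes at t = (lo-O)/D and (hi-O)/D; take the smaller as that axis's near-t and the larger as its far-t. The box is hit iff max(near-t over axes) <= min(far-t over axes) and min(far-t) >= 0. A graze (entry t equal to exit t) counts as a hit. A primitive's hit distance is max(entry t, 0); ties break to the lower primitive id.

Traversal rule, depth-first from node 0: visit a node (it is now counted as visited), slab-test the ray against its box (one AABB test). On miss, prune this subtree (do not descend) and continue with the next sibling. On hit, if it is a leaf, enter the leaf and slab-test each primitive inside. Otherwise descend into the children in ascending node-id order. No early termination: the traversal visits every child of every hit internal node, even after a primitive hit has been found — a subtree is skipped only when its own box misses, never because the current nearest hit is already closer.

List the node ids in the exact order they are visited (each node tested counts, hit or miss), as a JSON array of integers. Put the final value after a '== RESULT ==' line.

Trace the traversal:
N0 x:[-3,33] y:[3,45] z:[-4,33] -> hit [3,33], descend [2, 3]
  N2 x:[-3,16] y:[3,41] z:[-4,27] -> hit [3,16], descend [5, 7]
    N5 x:[-3,15] y:[26,41] z:[-4,27] -> miss, prune
    N7 x:[-1,16] y:[3,13] z:[-3,21] -> hit [3,13], descend [8, 9]
      N8 x:[0,10] y:[3,13] z:[-3,13] -> hit [3,10] leaf, test {P8(miss), P12(miss), P13(miss)}
      N9 x:[-1,16] y:[7,13] z:[12,21] -> hit [12,13] leaf, test {P0(miss), P2(miss)}
  N3 x:[16,33] y:[7,45] z:[9,33] -> hit [16,33], descend [4, 6]
    N4 x:[16,25] y:[30,45] z:[9,33] -> miss, prune
    N6 x:[17,33] y:[7,27] z:[15,31] -> hit [17,27] leaf, test {P10(miss), P14(miss), P16@t=18}

order=[0, 2, 5, 7, 8, 9, 3, 4, 6]  |boxes|=9  |leaves|=3  hit=P16

== RESULT ==
[0, 2, 5, 7, 8, 9, 3, 4, 6]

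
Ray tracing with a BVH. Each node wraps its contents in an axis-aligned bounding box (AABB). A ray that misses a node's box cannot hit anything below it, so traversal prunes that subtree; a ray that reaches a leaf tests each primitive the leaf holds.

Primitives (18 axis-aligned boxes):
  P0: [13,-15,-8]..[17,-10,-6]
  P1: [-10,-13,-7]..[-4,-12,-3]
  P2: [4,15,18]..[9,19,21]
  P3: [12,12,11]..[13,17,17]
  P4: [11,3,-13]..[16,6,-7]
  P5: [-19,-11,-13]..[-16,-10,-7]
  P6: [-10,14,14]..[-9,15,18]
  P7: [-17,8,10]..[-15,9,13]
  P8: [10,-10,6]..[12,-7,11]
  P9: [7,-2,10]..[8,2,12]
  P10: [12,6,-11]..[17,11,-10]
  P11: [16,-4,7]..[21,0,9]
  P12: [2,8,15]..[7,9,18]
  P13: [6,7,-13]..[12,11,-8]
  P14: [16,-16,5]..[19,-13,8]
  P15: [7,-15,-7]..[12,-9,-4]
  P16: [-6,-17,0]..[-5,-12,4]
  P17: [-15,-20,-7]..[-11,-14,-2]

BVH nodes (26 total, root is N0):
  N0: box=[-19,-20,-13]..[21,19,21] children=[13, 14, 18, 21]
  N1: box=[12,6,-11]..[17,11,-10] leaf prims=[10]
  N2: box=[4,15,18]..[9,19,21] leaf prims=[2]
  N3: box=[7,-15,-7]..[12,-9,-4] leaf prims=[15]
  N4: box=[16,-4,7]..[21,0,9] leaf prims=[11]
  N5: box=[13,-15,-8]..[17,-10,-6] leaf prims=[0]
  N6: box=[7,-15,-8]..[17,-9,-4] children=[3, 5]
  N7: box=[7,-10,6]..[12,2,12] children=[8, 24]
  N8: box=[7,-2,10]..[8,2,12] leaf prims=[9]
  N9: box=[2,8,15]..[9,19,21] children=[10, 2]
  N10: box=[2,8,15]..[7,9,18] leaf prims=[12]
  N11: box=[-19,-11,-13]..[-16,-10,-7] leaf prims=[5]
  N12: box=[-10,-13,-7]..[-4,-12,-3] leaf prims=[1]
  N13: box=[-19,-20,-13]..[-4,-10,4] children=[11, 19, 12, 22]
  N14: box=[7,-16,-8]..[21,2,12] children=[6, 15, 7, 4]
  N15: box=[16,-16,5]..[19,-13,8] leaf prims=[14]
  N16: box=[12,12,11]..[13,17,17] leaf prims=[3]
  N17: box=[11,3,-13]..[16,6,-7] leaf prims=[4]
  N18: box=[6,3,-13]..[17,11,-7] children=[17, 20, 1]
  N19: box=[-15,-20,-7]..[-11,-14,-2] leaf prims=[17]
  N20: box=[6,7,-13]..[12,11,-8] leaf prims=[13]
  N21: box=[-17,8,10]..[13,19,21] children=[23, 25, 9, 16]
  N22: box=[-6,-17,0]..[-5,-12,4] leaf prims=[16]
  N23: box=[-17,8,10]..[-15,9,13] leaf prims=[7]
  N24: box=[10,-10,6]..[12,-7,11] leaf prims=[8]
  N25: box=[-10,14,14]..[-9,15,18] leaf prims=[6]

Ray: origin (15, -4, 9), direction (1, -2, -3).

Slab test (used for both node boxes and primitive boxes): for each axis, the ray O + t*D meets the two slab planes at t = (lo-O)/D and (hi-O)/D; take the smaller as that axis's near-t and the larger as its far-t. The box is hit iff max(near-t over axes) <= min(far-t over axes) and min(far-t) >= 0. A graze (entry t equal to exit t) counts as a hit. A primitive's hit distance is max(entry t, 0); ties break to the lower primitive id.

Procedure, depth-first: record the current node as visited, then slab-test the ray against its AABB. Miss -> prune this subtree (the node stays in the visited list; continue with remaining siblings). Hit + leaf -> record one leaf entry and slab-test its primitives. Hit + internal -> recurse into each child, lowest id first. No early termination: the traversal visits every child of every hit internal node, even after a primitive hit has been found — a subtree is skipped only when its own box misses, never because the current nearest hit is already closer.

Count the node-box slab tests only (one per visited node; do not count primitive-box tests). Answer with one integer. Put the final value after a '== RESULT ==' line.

Walk:
N0 x:[-34,6] y:[-23/2,8] z:[-4,22/3] -> hit [-4,6], descend [13, 14, 18, 21]
  N13 x:[-34,-19] y:[3,8] z:[5/3,22/3] -> miss, prune
  N14 x:[-8,6] y:[-3,6] z:[-1,17/3] -> hit [-1,17/3], descend [4, 6, 7, 15]
    N4 x:[1,6] y:[-2,0] z:[0,2/3] -> miss, prune
    N6 x:[-8,2] y:[5/2,11/2] z:[13/3,17/3] -> miss, prune
    N7 x:[-8,-3] y:[-3,3] z:[-1,1] -> miss, prune
    N15 x:[1,4] y:[9/2,6] z:[1/3,4/3] -> miss, prune
  N18 x:[-9,2] y:[-15/2,-7/2] z:[16/3,22/3] -> miss, prune
  N21 x:[-32,-2] y:[-23/2,-6] z:[-4,-1/3] -> miss, prune

Visited [0, 13, 14, 4, 6, 7, 15, 18, 21]. Tests: 9 box, 0 leaf. Nearest: miss.

== RESULT ==
9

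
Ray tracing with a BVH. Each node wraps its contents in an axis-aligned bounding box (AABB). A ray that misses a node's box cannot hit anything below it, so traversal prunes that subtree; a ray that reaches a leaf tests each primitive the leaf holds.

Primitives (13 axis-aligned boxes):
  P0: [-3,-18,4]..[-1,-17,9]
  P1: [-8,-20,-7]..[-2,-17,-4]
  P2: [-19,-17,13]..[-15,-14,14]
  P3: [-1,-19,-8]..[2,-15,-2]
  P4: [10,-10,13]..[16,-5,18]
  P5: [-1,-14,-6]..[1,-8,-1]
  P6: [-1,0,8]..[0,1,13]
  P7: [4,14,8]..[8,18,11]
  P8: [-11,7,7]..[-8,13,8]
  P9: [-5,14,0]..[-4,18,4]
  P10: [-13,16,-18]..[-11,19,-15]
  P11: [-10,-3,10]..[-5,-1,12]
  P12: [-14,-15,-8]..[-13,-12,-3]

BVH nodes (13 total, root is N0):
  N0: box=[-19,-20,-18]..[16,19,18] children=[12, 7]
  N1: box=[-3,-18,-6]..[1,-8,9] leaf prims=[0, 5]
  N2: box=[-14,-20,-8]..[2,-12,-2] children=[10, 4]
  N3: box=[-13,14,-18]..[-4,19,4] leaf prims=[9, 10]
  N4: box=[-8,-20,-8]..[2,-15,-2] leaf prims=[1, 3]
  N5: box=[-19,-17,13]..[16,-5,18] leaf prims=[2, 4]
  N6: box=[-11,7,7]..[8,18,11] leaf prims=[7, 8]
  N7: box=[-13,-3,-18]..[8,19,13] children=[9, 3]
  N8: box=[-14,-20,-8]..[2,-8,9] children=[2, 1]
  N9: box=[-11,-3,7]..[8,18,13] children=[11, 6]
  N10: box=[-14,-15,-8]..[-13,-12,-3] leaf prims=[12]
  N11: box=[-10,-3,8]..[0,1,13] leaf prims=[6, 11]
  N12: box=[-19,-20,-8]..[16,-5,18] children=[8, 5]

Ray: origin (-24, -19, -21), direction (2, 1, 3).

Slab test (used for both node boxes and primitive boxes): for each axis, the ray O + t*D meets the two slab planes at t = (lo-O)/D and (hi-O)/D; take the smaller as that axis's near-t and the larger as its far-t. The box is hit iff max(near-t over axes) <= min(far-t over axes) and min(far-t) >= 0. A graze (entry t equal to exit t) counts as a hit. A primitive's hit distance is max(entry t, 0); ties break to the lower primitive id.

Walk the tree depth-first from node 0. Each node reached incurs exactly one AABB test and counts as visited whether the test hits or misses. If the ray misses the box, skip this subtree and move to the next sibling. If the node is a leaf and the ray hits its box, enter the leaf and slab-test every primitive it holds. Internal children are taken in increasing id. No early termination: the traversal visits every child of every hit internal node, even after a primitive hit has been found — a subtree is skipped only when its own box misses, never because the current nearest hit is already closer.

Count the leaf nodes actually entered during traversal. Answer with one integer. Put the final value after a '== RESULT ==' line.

Trace the traversal:
N0 x:[5/2,20] y:[-1,38] z:[1,13] -> hit [5/2,13], descend [7, 12]
  N7 x:[11/2,16] y:[16,38] z:[1,34/3] -> miss, prune
  N12 x:[5/2,20] y:[-1,14] z:[13/3,13] -> hit [13/3,13], descend [5, 8]
    N5 x:[5/2,20] y:[2,14] z:[34/3,13] -> hit [34/3,13] leaf, test {P2(miss), P4(miss)}
    N8 x:[5,13] y:[-1,11] z:[13/3,10] -> hit [5,10], descend [1, 2]
      N1 x:[21/2,25/2] y:[1,11] z:[5,10] -> miss, prune
      N2 x:[5,13] y:[-1,7] z:[13/3,19/3] -> hit [5,19/3], descend [4, 10]
        N4 x:[8,13] y:[-1,4] z:[13/3,19/3] -> miss, prune
        N10 x:[5,11/2] y:[4,7] z:[13/3,6] -> hit [5,11/2] leaf, test {P12@t=5}

order=[0, 7, 12, 5, 8, 1, 2, 4, 10]  |boxes|=9  |leaves|=2  hit=P12

== RESULT ==
2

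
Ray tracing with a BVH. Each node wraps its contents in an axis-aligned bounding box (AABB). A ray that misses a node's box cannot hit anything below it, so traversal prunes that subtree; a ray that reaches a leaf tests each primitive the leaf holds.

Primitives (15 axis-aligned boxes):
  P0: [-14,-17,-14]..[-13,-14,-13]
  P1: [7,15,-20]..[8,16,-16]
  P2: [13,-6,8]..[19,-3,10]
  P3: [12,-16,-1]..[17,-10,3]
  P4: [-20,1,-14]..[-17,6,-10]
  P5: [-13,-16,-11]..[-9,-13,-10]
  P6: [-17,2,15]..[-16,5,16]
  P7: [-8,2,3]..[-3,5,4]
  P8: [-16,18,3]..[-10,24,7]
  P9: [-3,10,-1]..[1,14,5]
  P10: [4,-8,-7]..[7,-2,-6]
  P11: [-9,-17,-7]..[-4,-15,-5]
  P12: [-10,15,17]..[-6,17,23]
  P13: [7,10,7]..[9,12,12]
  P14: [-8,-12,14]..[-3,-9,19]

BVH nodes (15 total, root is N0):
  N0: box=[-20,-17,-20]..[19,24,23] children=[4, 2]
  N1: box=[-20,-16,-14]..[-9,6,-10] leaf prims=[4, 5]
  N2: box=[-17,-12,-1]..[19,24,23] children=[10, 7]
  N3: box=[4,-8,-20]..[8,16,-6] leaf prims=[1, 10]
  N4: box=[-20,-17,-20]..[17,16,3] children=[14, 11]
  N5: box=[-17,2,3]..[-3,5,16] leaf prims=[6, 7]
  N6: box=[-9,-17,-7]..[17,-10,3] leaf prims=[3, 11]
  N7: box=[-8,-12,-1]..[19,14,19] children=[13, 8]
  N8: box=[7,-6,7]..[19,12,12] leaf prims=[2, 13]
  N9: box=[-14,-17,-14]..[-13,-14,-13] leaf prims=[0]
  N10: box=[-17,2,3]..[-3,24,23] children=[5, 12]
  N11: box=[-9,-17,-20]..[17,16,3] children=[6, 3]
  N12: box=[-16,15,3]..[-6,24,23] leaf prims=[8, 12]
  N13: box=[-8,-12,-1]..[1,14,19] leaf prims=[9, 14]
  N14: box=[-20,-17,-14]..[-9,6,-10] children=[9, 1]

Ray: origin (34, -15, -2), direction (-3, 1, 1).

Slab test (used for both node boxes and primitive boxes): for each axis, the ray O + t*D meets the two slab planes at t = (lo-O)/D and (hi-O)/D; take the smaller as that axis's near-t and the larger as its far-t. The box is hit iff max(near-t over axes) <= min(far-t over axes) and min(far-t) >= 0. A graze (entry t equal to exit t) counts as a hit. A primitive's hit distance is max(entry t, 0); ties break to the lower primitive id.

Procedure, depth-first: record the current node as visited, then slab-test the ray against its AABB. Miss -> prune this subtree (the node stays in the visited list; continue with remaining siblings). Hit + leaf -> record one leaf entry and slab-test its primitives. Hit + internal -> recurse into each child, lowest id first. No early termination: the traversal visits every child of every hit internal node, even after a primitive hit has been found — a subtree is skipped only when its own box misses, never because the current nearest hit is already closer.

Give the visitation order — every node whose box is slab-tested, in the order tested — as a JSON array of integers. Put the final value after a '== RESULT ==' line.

Traverse from the root:
N0 x:[5,18] y:[-2,39] z:[-18,25] -> hit [5,18], descend [2, 4]
  N2 x:[5,17] y:[3,39] z:[1,25] -> hit [5,17], descend [7, 10]
    N7 x:[5,14] y:[3,29] z:[1,21] -> hit [5,14], descend [8, 13]
      N8 x:[5,9] y:[9,27] z:[9,14] -> hit [9,9] leaf, test {P2(miss), P13(miss)}
      N13 x:[11,14] y:[3,29] z:[1,21] -> hit [11,14] leaf, test {P9(miss), P14(miss)}
    N10 x:[37/3,17] y:[17,39] z:[5,25] -> hit [17,17], descend [5, 12]
      N5 x:[37/3,17] y:[17,20] z:[5,18] -> hit [17,17] leaf, test {P6@t=17, P7(miss)}
      N12 x:[40/3,50/3] y:[30,39] z:[5,25] -> miss, prune
  N4 x:[17/3,18] y:[-2,31] z:[-18,5] -> miss, prune

Summary -> nodes [0, 2, 7, 8, 13, 10, 5, 12, 4]; box-tests=9; leaf-entries=3; first=P6

== RESULT ==
[0, 2, 7, 8, 13, 10, 5, 12, 4]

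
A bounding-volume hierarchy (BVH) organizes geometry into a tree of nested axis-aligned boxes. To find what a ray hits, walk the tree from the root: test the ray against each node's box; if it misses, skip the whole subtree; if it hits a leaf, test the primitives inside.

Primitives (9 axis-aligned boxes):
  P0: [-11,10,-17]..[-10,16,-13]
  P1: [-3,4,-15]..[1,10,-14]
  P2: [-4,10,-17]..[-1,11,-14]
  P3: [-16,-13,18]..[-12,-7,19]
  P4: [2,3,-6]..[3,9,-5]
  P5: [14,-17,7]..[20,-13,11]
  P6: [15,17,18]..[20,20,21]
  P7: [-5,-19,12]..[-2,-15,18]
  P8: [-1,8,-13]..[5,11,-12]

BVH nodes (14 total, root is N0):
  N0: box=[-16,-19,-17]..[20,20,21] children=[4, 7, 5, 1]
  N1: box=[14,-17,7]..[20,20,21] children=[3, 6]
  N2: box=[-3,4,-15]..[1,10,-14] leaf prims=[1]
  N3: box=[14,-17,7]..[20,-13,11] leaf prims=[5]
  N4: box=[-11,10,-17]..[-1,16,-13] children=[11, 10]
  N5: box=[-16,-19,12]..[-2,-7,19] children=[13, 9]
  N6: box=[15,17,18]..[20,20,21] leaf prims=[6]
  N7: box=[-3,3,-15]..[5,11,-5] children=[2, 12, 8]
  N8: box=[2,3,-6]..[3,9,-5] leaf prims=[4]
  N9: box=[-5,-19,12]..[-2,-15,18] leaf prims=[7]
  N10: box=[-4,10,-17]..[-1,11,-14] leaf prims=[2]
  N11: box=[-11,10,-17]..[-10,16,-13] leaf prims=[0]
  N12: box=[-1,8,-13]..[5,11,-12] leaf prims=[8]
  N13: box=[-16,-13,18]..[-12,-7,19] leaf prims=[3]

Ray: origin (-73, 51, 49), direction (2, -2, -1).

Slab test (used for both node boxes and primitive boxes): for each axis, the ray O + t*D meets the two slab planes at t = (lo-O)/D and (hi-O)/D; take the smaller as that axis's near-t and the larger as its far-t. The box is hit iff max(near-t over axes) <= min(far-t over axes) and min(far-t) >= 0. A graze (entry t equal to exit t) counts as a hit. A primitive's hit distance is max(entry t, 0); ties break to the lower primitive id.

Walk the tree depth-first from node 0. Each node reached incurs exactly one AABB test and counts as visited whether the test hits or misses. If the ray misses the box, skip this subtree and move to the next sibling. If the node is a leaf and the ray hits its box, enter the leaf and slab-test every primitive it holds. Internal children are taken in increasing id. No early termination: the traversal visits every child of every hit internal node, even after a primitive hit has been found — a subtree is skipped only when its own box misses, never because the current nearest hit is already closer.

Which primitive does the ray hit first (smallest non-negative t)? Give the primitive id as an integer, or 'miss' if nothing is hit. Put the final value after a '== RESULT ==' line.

Traverse from the root:
N0 x:[57/2,93/2] y:[31/2,35] z:[28,66] -> hit [57/2,35], descend [1, 4, 5, 7]
  N1 x:[87/2,93/2] y:[31/2,34] z:[28,42] -> miss, prune
  N4 x:[31,36] y:[35/2,41/2] z:[62,66] -> miss, prune
  N5 x:[57/2,71/2] y:[29,35] z:[30,37] -> hit [30,35], descend [9, 13]
    N9 x:[34,71/2] y:[33,35] z:[31,37] -> hit [34,35] leaf, test {P7@t=34}
    N13 x:[57/2,61/2] y:[29,32] z:[30,31] -> hit [30,61/2] leaf, test {P3@t=30}
  N7 x:[35,39] y:[20,24] z:[54,64] -> miss, prune

7 AABB tests over nodes [0, 1, 4, 5, 9, 13, 7]; 2 leaves entered; closest P3.

== RESULT ==
3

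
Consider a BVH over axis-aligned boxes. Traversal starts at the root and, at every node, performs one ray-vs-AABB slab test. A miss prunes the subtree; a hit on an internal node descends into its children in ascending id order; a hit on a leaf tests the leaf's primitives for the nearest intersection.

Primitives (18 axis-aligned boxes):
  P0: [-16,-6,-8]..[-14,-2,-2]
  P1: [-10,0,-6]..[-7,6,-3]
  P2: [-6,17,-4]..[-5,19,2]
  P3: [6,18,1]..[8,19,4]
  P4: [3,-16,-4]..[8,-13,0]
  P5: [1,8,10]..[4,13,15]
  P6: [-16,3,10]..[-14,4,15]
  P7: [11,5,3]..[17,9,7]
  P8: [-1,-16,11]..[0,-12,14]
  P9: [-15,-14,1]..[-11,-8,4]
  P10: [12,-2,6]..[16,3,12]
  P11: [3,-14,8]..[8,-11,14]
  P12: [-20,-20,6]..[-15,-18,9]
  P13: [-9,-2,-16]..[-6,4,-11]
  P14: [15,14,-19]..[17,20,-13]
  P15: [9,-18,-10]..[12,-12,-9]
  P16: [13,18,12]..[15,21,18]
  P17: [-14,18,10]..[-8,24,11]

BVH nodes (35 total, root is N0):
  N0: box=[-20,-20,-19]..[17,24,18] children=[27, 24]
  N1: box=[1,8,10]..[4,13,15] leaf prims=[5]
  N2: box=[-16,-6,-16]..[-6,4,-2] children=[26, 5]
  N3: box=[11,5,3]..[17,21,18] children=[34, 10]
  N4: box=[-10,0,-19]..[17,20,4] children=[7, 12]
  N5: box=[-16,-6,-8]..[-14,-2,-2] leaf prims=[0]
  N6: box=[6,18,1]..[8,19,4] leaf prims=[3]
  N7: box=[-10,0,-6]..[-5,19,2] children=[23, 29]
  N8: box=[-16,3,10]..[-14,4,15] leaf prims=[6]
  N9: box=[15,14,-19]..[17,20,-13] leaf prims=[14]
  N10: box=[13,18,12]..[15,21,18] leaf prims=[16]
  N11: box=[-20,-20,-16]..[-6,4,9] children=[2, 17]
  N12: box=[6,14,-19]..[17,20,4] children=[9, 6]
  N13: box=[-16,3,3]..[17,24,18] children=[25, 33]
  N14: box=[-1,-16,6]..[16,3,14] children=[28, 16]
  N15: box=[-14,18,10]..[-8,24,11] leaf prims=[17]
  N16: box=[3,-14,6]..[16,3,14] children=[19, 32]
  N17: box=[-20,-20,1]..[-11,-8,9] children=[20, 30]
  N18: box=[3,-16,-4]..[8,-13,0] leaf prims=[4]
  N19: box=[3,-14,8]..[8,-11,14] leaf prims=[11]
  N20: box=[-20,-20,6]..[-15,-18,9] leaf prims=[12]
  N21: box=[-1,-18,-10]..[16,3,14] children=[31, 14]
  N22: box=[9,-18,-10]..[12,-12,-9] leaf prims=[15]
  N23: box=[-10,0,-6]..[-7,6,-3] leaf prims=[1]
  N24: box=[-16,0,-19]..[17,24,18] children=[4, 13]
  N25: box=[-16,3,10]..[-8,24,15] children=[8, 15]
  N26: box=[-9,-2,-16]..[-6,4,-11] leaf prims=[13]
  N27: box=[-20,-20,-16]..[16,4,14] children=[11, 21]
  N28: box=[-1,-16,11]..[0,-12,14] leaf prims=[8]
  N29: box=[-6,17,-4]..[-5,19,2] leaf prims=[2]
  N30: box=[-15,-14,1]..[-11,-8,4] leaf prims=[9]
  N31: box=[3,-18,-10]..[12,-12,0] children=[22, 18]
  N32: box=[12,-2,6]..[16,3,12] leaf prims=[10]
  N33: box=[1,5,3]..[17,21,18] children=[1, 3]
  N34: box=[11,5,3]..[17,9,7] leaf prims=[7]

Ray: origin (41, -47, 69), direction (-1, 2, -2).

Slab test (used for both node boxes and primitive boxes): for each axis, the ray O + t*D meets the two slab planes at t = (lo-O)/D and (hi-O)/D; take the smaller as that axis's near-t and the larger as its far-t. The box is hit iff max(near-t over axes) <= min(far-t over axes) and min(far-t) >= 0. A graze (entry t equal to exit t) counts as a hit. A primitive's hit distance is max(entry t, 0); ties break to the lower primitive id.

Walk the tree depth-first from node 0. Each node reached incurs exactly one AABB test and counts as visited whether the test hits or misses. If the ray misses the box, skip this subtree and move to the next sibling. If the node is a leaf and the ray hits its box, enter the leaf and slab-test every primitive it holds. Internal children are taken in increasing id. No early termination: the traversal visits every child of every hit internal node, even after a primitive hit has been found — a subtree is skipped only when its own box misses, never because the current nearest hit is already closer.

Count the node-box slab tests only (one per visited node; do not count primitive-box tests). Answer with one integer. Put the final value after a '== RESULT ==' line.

Traverse from the root:
N0 x:[24,61] y:[27/2,71/2] z:[51/2,44] -> hit [51/2,71/2], descend [24, 27]
  N24 x:[24,57] y:[47/2,71/2] z:[51/2,44] -> hit [51/2,71/2], descend [4, 13]
    N4 x:[24,51] y:[47/2,67/2] z:[65/2,44] -> hit [65/2,67/2], descend [7, 12]
      N7 x:[46,51] y:[47/2,33] z:[67/2,75/2] -> miss, prune
      N12 x:[24,35] y:[61/2,67/2] z:[65/2,44] -> hit [65/2,67/2], descend [6, 9]
        N6 x:[33,35] y:[65/2,33] z:[65/2,34] -> hit [33,33] leaf, test {P3@t=33}
        N9 x:[24,26] y:[61/2,67/2] z:[41,44] -> miss, prune
    N13 x:[24,57] y:[25,71/2] z:[51/2,33] -> hit [51/2,33], descend [25, 33]
      N25 x:[49,57] y:[25,71/2] z:[27,59/2] -> miss, prune
      N33 x:[24,40] y:[26,34] z:[51/2,33] -> hit [26,33], descend [1, 3]
        N1 x:[37,40] y:[55/2,30] z:[27,59/2] -> miss, prune
        N3 x:[24,30] y:[26,34] z:[51/2,33] -> hit [26,30], descend [10, 34]
          N10 x:[26,28] y:[65/2,34] z:[51/2,57/2] -> miss, prune
          N34 x:[24,30] y:[26,28] z:[31,33] -> miss, prune
  N27 x:[25,61] y:[27/2,51/2] z:[55/2,85/2] -> miss, prune

15 AABB tests over nodes [0, 24, 4, 7, 12, 6, 9, 13, 25, 33, 1, 3, 10, 34, 27]; 1 leaf entered; closest P3.

== RESULT ==
15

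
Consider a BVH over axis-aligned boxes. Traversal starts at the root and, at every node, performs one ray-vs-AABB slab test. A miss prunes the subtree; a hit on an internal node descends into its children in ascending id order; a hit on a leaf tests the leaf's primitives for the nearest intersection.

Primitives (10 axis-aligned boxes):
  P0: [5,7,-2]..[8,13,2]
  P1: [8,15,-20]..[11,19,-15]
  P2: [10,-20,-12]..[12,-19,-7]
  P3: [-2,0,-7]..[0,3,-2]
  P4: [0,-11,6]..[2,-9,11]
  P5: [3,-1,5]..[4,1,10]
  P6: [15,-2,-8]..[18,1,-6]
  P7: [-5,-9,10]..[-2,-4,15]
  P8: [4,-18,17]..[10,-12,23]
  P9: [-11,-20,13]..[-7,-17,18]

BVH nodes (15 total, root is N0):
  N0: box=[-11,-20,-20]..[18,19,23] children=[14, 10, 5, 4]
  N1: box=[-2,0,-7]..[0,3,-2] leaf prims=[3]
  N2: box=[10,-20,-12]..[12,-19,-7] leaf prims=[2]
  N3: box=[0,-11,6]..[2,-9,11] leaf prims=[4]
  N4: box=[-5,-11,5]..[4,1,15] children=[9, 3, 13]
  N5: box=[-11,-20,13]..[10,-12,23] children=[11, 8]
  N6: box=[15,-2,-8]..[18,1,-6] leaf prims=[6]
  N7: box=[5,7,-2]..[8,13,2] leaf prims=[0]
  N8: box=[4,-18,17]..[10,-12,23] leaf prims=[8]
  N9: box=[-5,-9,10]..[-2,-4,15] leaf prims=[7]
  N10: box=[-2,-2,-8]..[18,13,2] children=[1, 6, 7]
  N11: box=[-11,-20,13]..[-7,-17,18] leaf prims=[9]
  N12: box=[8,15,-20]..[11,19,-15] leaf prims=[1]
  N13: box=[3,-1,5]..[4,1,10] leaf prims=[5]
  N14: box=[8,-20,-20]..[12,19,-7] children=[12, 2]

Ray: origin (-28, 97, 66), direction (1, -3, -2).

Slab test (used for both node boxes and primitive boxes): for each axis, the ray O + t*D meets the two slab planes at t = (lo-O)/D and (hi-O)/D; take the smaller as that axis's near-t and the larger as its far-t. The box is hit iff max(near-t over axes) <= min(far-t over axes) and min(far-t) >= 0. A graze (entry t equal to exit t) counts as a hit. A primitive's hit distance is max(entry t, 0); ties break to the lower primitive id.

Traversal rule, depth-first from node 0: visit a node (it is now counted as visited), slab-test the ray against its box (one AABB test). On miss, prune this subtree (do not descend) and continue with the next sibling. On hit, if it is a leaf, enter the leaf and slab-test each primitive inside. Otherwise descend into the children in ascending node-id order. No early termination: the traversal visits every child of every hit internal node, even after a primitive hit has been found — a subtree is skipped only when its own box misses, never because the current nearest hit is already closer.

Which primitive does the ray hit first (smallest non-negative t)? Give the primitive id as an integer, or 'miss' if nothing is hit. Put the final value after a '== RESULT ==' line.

Walk:
N0 x:[17,46] y:[26,39] z:[43/2,43] -> hit [26,39], descend [4, 5, 10, 14]
  N4 x:[23,32] y:[32,36] z:[51/2,61/2] -> miss, prune
  N5 x:[17,38] y:[109/3,39] z:[43/2,53/2] -> miss, prune
  N10 x:[26,46] y:[28,33] z:[32,37] -> hit [32,33], descend [1, 6, 7]
    N1 x:[26,28] y:[94/3,97/3] z:[34,73/2] -> miss, prune
    N6 x:[43,46] y:[32,33] z:[36,37] -> miss, prune
    N7 x:[33,36] y:[28,30] z:[32,34] -> miss, prune
  N14 x:[36,40] y:[26,39] z:[73/2,43] -> hit [73/2,39], descend [2, 12]
    N2 x:[38,40] y:[116/3,39] z:[73/2,39] -> hit [116/3,39] leaf, test {P2@t=116/3}
    N12 x:[36,39] y:[26,82/3] z:[81/2,43] -> miss, prune

Summary -> nodes [0, 4, 5, 10, 1, 6, 7, 14, 2, 12]; box-tests=10; leaf-entries=1; first=P2

== RESULT ==
2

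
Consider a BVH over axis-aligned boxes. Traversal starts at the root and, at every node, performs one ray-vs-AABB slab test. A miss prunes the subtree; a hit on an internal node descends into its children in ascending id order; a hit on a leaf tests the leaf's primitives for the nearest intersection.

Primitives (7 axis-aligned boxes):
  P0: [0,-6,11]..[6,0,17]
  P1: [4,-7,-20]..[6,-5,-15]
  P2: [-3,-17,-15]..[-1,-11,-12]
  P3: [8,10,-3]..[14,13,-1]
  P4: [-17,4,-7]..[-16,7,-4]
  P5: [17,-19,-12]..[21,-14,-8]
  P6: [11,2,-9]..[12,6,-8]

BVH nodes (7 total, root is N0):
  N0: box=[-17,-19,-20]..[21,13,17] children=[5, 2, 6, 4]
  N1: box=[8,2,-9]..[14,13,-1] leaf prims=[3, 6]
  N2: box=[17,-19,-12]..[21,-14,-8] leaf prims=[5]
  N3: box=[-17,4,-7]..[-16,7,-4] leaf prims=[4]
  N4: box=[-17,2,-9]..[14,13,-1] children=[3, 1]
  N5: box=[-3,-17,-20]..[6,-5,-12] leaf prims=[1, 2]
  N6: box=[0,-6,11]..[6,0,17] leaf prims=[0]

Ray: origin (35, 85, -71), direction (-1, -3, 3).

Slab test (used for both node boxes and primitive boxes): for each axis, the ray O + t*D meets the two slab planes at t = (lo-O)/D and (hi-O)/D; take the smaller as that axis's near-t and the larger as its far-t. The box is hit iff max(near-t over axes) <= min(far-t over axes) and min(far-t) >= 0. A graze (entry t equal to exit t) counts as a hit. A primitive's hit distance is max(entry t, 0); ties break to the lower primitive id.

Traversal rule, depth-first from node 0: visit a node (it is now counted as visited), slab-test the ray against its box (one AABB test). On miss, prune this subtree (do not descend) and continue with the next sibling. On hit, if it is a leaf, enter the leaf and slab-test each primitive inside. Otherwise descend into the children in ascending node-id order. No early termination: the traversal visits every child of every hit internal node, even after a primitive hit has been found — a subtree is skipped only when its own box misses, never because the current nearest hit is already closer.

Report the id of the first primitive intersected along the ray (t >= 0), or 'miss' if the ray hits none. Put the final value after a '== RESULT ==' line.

Walk:
N0 x:[14,52] y:[24,104/3] z:[17,88/3] -> hit [24,88/3], descend [2, 4, 5, 6]
  N2 x:[14,18] y:[33,104/3] z:[59/3,21] -> miss, prune
  N4 x:[21,52] y:[24,83/3] z:[62/3,70/3] -> miss, prune
  N5 x:[29,38] y:[30,34] z:[17,59/3] -> miss, prune
  N6 x:[29,35] y:[85/3,91/3] z:[82/3,88/3] -> hit [29,88/3] leaf, test {P0@t=29}

order=[0, 2, 4, 5, 6]  |boxes|=5  |leaves|=1  hit=P0

== RESULT ==
0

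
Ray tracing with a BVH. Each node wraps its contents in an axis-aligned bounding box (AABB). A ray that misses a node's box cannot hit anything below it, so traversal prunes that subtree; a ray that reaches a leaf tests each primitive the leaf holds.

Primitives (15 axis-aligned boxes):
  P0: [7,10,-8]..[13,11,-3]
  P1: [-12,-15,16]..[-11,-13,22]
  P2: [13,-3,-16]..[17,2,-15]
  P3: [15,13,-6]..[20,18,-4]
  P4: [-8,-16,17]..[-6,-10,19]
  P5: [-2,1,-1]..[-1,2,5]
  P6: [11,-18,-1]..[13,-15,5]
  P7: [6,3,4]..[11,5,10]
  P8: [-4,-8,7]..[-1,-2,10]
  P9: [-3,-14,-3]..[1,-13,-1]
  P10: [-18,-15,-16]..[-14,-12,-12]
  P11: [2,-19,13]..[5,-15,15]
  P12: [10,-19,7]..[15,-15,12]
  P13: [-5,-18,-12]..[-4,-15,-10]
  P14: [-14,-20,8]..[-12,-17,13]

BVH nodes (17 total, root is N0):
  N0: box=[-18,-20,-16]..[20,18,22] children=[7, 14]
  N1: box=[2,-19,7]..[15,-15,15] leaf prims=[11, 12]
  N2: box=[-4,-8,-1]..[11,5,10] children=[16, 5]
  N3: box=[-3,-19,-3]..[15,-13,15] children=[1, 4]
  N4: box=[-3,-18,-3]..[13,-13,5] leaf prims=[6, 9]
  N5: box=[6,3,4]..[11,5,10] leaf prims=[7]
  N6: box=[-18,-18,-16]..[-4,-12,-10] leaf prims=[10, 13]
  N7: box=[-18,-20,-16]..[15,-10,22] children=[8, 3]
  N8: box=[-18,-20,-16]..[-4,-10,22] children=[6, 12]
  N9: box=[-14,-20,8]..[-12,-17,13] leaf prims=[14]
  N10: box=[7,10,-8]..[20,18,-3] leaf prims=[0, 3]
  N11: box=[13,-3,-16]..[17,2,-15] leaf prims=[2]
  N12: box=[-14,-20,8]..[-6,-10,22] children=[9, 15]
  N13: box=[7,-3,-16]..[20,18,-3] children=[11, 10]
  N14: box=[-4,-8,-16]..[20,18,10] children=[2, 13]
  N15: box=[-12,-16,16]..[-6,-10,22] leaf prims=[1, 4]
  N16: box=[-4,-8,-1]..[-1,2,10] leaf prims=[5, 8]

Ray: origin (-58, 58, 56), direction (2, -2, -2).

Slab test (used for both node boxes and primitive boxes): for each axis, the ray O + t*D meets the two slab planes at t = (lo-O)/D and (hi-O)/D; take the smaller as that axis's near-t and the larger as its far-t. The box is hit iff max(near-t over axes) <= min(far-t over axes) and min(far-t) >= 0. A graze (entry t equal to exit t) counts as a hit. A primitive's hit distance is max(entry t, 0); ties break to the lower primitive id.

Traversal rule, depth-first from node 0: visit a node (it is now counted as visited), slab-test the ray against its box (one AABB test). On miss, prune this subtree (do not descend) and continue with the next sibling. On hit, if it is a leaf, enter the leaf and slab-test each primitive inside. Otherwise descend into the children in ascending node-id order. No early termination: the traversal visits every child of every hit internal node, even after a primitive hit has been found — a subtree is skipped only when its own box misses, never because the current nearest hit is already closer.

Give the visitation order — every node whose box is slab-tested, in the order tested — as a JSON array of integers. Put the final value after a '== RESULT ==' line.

Trace the traversal:
N0 x:[20,39] y:[20,39] z:[17,36] -> hit [20,36], descend [7, 14]
  N7 x:[20,73/2] y:[34,39] z:[17,36] -> hit [34,36], descend [3, 8]
    N3 x:[55/2,73/2] y:[71/2,77/2] z:[41/2,59/2] -> miss, prune
    N8 x:[20,27] y:[34,39] z:[17,36] -> miss, prune
  N14 x:[27,39] y:[20,33] z:[23,36] -> hit [27,33], descend [2, 13]
    N2 x:[27,69/2] y:[53/2,33] z:[23,57/2] -> hit [27,57/2], descend [5, 16]
      N5 x:[32,69/2] y:[53/2,55/2] z:[23,26] -> miss, prune
      N16 x:[27,57/2] y:[28,33] z:[23,57/2] -> hit [28,57/2] leaf, test {P5@t=28, P8(miss)}
    N13 x:[65/2,39] y:[20,61/2] z:[59/2,36] -> miss, prune

order=[0, 7, 3, 8, 14, 2, 5, 16, 13]  |boxes|=9  |leaves|=1  hit=P5

== RESULT ==
[0, 7, 3, 8, 14, 2, 5, 16, 13]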